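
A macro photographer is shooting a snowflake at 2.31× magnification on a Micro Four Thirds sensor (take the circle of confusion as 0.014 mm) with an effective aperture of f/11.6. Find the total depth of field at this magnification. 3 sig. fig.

At magnification m, DoF ≈ 2·N_eff·c/m² = 2 × 11.6 × 0.014 / 2.31² = 0.3248 / 5.336 ≈ 0.0609 mm.

0.0609 mm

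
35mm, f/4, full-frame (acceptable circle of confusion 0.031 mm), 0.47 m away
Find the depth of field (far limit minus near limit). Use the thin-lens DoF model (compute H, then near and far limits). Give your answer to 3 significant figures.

Hyperfocal distance H = f²/(N·c) + f = 35²/(4 × 0.031) + 35 = 1225/0.124 + 35 ≈ 9914.0 mm ≈ 9.914 m.
Near limit Dn = s·(H − f)/(H + s − 2f) = 470 × (9914.0 − 35) / (9914.0 + 470 − 2 × 35) = 470 × 9879.0 / 10314.0 ≈ 450.177 mm.
Far limit Df = s·(H − f)/(H − s) = 470 × (9914.0 − 35) / (9914.0 − 470) = 470 × 9879.0 / 9444.0 ≈ 491.649 mm.
Depth of field = Df − Dn = 491.649 − 450.177 ≈ 41.472 mm.

41.5 mm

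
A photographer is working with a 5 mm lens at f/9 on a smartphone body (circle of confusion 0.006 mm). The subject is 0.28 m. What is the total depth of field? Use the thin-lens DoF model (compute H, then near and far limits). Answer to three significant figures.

Hyperfocal distance H = f²/(N·c) + f = 5²/(9 × 0.006) + 5 = 25/0.054 + 5 ≈ 468.0 mm ≈ 0.468 m.
Near limit Dn = s·(H − f)/(H + s − 2f) = 280 × (468.0 − 5) / (468.0 + 280 − 2 × 5) = 280 × 463.0 / 738.0 ≈ 175.66 mm.
Far limit Df = s·(H − f)/(H − s) = 280 × (468.0 − 5) / (468.0 − 280) = 280 × 463.0 / 188.0 ≈ 689.66 mm.
Depth of field = Df − Dn = 689.66 − 175.66 ≈ 514.00 mm ≈ 0.514 m.

0.514 m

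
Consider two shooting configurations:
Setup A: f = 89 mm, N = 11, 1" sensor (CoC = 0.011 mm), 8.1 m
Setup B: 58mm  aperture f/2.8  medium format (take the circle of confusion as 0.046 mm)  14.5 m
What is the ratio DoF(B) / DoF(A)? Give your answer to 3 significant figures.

11.5

Setup A: H = 89²/(11×0.011) + 89 ≈ 65551.8 mm; DoF = Df − Dn = 9229.5 − 7216.8 ≈ 2012.7 mm.
Setup B: H = 58²/(2.8×0.046) + 58 ≈ 26176.0 mm; DoF = Df − Dn = 32435 − 9337 ≈ 23098 mm.
Ratio = 23098 / 2012.7 ≈ 11.5.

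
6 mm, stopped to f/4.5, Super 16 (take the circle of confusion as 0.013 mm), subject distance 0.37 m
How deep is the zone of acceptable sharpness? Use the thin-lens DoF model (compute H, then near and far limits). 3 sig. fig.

0.673 m

Hyperfocal distance H = f²/(N·c) + f = 6²/(4.5 × 0.013) + 6 = 36/0.0585 + 6 ≈ 621.4 mm ≈ 0.621 m.
Near limit Dn = s·(H − f)/(H + s − 2f) = 370 × (621.4 − 6) / (621.4 + 370 − 2 × 6) = 370 × 615.4 / 979.4 ≈ 232.49 mm.
Far limit Df = s·(H − f)/(H − s) = 370 × (621.4 − 6) / (621.4 − 370) = 370 × 615.4 / 251.4 ≈ 905.75 mm.
Depth of field = Df − Dn = 905.75 − 232.49 ≈ 673.26 mm ≈ 0.673 m.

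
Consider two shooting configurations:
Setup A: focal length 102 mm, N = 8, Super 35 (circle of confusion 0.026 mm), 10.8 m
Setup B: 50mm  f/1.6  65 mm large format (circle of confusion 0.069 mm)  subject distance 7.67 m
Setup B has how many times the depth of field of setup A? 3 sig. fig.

Setup A: H = 102²/(8×0.026) + 102 ≈ 50121.2 mm; DoF = Df − Dn = 13738.3 − 8897.1 ≈ 4841.2 mm.
Setup B: H = 50²/(1.6×0.069) + 50 ≈ 22694.9 mm; DoF = Df − Dn = 11559.9 − 5738.9 ≈ 5821.0 mm.
Ratio = 5821.0 / 4841.2 ≈ 1.20.

1.20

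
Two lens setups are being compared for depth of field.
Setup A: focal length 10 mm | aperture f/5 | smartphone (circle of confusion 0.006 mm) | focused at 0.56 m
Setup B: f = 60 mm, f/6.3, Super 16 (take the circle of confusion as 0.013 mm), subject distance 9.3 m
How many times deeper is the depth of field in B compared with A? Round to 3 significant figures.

21.5

Setup A: H = 10²/(5×0.006) + 10 ≈ 3343.3 mm; DoF = Df − Dn = 670.66 − 480.69 ≈ 189.97 mm.
Setup B: H = 60²/(6.3×0.013) + 60 ≈ 44016.0 mm; DoF = Df − Dn = 11775.3 − 7684.6 ≈ 4090.7 mm.
Ratio = 4090.7 / 189.97 ≈ 21.5.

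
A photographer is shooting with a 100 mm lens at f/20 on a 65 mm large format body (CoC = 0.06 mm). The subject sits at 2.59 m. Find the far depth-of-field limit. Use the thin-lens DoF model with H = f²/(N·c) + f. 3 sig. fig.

Hyperfocal distance H = f²/(N·c) + f = 100²/(20 × 0.06) + 100 = 10000/1.2 + 100 ≈ 8433.3 mm ≈ 8.433 m.
Far limit Df = s·(H − f)/(H − s) = 2590 × (8433.3 − 100) / (8433.3 − 2590) = 2590 × 8333.3 / 5843.3 ≈ 3693.7 mm ≈ 3.69 m.

3.69 m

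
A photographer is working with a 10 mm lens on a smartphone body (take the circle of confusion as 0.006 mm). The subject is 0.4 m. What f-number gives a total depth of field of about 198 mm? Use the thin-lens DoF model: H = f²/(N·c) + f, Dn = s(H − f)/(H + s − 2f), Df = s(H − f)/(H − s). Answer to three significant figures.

Write h = H − f = f²/(N·c). The thin-lens limits are Dn = s·h/(h + (s−f)) and Df = s·h/(h − (s−f)), so DoF = Df − Dn = 2·s·(s−f)·h / (h² − (s−f)²).
That is a quadratic in h: DoF·h² − 2·s·(s−f)·h − DoF·(s−f)² = 0 ⇒ h = (s−f)·(s + √(s² + DoF²)) / DoF = 390 × (400 + √(400² + 198²)) / 198 = 390 × (400 + 446.323) / 198 ≈ 1667.0 mm.
Then N = f²/(c·h) = 10² / (0.006 × 1667.0) = 100 / 10.002 ≈ 10.

f/10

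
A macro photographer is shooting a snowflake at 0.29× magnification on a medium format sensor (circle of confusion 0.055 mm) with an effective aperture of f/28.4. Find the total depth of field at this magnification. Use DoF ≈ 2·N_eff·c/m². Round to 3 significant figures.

At magnification m, DoF ≈ 2·N_eff·c/m² = 2 × 28.4 × 0.055 / 0.29² = 3.124 / 0.0841 ≈ 37.1 mm.

37.1 mm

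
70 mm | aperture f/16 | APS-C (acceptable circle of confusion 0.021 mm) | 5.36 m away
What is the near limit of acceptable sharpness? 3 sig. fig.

3.93 m

Hyperfocal distance H = f²/(N·c) + f = 70²/(16 × 0.021) + 70 = 4900/0.336 + 70 ≈ 14653.3 mm ≈ 14.65 m.
Near limit Dn = s·(H − f)/(H + s − 2f) = 5360 × (14653.3 − 70) / (14653.3 + 5360 − 2 × 70) = 5360 × 14583.3 / 19873.3 ≈ 3933.2 mm ≈ 3.93 m.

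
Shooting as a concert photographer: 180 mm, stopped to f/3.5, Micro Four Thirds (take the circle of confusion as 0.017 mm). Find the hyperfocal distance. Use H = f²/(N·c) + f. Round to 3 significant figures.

545 m

Hyperfocal distance H = f²/(N·c) + f = 180²/(3.5 × 0.017) + 180 = 32400/0.0595 + 180 ≈ 544717.8 mm ≈ 545 m.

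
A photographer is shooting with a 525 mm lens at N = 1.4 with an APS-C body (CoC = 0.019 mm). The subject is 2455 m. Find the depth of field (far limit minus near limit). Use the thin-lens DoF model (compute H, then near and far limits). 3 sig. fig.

1230 m

Hyperfocal distance H = f²/(N·c) + f = 525²/(1.4 × 0.019) + 525 = 275625/0.0266 + 525 ≈ 10362367.1 mm ≈ 10362 m.
Near limit Dn = s·(H − f)/(H + s − 2f) = 2455000 × (10362367.1 − 525) / (10362367.1 + 2455000 − 2 × 525) = 2455000 × 10361842.1 / 12816317.1 ≈ 1984839 mm.
Far limit Df = s·(H − f)/(H − s) = 2455000 × (10362367.1 − 525) / (10362367.1 − 2455000) = 2455000 × 10361842.1 / 7907367.1 ≈ 3217041 mm.
Depth of field = Df − Dn = 3217041 − 1984839 ≈ 1232202 mm ≈ 1230 m.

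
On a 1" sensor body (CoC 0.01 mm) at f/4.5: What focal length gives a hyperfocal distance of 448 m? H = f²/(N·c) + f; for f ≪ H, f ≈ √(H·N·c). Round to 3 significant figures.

From H = f²/(N·c) + f, with f ≪ H: f ≈ √(H·N·c) = √(448000 × 4.5 × 0.01) = √20160 ≈ 142.0 mm.
The +f correction barely moves this — solving exactly, f² + N·c·f − N·c·H = 0 ⇒ f = (−N·c + √((N·c)² + 4·N·c·H))/2 = (−0.045 + √80640)/2 ≈ 141.96 mm, so f ≈ 142 mm.

142 mm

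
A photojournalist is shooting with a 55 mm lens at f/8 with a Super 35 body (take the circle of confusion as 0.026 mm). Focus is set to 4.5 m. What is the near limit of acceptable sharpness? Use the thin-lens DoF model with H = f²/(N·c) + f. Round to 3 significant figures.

Hyperfocal distance H = f²/(N·c) + f = 55²/(8 × 0.026) + 55 = 3025/0.208 + 55 ≈ 14598.3 mm ≈ 14.60 m.
Near limit Dn = s·(H − f)/(H + s − 2f) = 4500 × (14598.3 − 55) / (14598.3 + 4500 − 2 × 55) = 4500 × 14543.3 / 18988.3 ≈ 3446.6 mm ≈ 3.45 m.

3.45 m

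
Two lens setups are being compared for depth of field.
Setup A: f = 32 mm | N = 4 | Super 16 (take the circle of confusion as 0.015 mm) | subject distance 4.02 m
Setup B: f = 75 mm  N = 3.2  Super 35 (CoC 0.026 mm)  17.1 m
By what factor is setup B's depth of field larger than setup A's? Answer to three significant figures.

4.63

Setup A: H = 32²/(4×0.015) + 32 ≈ 17098.7 mm; DoF = Df − Dn = 5245.8 − 3258.6 ≈ 1987.2 mm.
Setup B: H = 75²/(3.2×0.026) + 75 ≈ 67683.2 mm; DoF = Df − Dn = 22855.4 − 13660.1 ≈ 9195.3 mm.
Ratio = 9195.3 / 1987.2 ≈ 4.63.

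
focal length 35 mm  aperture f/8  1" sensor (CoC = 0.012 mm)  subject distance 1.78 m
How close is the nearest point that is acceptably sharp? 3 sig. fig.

1.57 m

Hyperfocal distance H = f²/(N·c) + f = 35²/(8 × 0.012) + 35 = 1225/0.096 + 35 ≈ 12795.4 mm ≈ 12.80 m.
Near limit Dn = s·(H − f)/(H + s − 2f) = 1780 × (12795.4 − 35) / (12795.4 + 1780 − 2 × 35) = 1780 × 12760.4 / 14505.4 ≈ 1565.9 mm ≈ 1.57 m.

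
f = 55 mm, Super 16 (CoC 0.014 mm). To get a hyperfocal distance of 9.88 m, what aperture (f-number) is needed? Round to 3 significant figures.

f/22

Rearrange H = f²/(N·c) + f for N: N = f² / ((H − f)·c).
N = 55² / ((9880 − 55) × 0.014) = 3025 / 137.6 ≈ 22.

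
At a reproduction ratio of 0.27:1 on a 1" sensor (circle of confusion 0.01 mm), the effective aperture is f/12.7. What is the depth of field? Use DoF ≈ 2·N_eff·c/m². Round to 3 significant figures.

3.48 mm

At magnification m, DoF ≈ 2·N_eff·c/m² = 2 × 12.7 × 0.01 / 0.27² = 0.254 / 0.0729 ≈ 3.48 mm.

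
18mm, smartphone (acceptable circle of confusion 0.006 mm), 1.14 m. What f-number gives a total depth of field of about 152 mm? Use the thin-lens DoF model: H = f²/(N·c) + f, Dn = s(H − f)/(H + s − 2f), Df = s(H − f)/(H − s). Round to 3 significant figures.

Write h = H − f = f²/(N·c). The thin-lens limits are Dn = s·h/(h + (s−f)) and Df = s·h/(h − (s−f)), so DoF = Df − Dn = 2·s·(s−f)·h / (h² − (s−f)²).
That is a quadratic in h: DoF·h² − 2·s·(s−f)·h − DoF·(s−f)² = 0 ⇒ h = (s−f)·(s + √(s² + DoF²)) / DoF = 1122 × (1140 + √(1140² + 152²)) / 152 = 1122 × (1140 + 1150.09) / 152 ≈ 16904 mm.
Then N = f²/(c·h) = 18² / (0.006 × 16904) = 324 / 101.43 ≈ 3.19.

f/3.19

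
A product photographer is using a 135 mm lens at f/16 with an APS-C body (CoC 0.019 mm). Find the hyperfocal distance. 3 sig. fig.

60.1 m

Hyperfocal distance H = f²/(N·c) + f = 135²/(16 × 0.019) + 135 = 18225/0.304 + 135 ≈ 60085.7 mm ≈ 60.1 m.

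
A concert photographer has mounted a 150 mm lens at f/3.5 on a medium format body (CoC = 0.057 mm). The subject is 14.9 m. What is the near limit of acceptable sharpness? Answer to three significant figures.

13.2 m

Hyperfocal distance H = f²/(N·c) + f = 150²/(3.5 × 0.057) + 150 = 22500/0.1995 + 150 ≈ 112932.0 mm ≈ 112.9 m.
Near limit Dn = s·(H − f)/(H + s − 2f) = 14900 × (112932.0 − 150) / (112932.0 + 14900 − 2 × 150) = 14900 × 112782.0 / 127532.0 ≈ 13177 mm ≈ 13.2 m.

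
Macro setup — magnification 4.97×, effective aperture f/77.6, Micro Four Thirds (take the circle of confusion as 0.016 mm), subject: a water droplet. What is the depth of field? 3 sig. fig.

At magnification m, DoF ≈ 2·N_eff·c/m² = 2 × 77.6 × 0.016 / 4.97² = 2.483 / 24.7 ≈ 0.101 mm.

0.101 mm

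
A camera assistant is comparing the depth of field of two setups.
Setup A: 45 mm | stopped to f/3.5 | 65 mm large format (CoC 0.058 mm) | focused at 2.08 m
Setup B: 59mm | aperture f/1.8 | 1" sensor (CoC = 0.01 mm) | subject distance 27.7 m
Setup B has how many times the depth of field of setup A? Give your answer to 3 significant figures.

9.13

Setup A: H = 45²/(3.5×0.058) + 45 ≈ 10020.4 mm; DoF = Df − Dn = 2613.07 − 1727.57 ≈ 885.50 mm.
Setup B: H = 59²/(1.8×0.01) + 59 ≈ 193447.9 mm; DoF = Df − Dn = 32319.4 − 24236.0 ≈ 8083.4 mm.
Ratio = 8083.4 / 885.50 ≈ 9.13.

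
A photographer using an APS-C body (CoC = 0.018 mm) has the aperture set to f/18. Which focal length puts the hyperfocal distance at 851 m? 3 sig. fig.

525 mm

From H = f²/(N·c) + f, with f ≪ H: f ≈ √(H·N·c) = √(851000 × 18 × 0.018) = √275724 ≈ 525.1 mm.
The +f correction barely moves this — solving exactly, f² + N·c·f − N·c·H = 0 ⇒ f = (−N·c + √((N·c)² + 4·N·c·H))/2 = (−0.324 + √1102896)/2 ≈ 524.93 mm, so f ≈ 525 mm.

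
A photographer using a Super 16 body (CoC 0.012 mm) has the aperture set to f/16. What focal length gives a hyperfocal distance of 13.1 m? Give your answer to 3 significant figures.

50.1 mm

From H = f²/(N·c) + f, with f ≪ H: f ≈ √(H·N·c) = √(13100 × 16 × 0.012) = √2515.2 ≈ 50.15 mm.
Exact: f² + N·c·f − N·c·H = 0 ⇒ f = (−N·c + √((N·c)² + 4·N·c·H))/2 = (−0.192 + √10061)/2 ≈ 50.056 mm ≈ 50.1 mm.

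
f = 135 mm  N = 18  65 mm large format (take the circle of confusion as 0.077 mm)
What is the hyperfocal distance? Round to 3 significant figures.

Hyperfocal distance H = f²/(N·c) + f = 135²/(18 × 0.077) + 135 = 18225/1.386 + 135 ≈ 13284.4 mm ≈ 13.3 m.

13.3 m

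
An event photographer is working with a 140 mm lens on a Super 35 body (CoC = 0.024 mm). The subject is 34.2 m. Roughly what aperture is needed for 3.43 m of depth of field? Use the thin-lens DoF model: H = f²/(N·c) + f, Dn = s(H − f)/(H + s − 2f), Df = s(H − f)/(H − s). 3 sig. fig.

Write h = H − f = f²/(N·c). The thin-lens limits are Dn = s·h/(h + (s−f)) and Df = s·h/(h − (s−f)), so DoF = Df − Dn = 2·s·(s−f)·h / (h² − (s−f)²).
That is a quadratic in h: DoF·h² − 2·s·(s−f)·h − DoF·(s−f)² = 0 ⇒ h = (s−f)·(s + √(s² + DoF²)) / DoF = 34060 × (34200 + √(34200² + 3430²)) / 3430 = 34060 × (34200 + 34371.6) / 3430 ≈ 680918 mm.
Then N = f²/(c·h) = 140² / (0.024 × 680918) = 19600 / 16342 ≈ 1.20.

f/1.20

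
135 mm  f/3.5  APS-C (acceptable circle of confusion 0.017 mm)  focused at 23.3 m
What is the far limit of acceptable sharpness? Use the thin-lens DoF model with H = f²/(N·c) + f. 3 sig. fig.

Hyperfocal distance H = f²/(N·c) + f = 135²/(3.5 × 0.017) + 135 = 18225/0.0595 + 135 ≈ 306437.5 mm ≈ 306.4 m.
Far limit Df = s·(H − f)/(H − s) = 23300 × (306437.5 − 135) / (306437.5 − 23300) = 23300 × 306302.5 / 283137.5 ≈ 25206 mm ≈ 25.2 m.

25.2 m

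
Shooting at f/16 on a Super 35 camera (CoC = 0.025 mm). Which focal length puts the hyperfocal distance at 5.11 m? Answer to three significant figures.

45.0 mm

From H = f²/(N·c) + f, with f ≪ H: f ≈ √(H·N·c) = √(5110 × 16 × 0.025) = √2044.0 ≈ 45.21 mm.
Exact: f² + N·c·f − N·c·H = 0 ⇒ f = (−N·c + √((N·c)² + 4·N·c·H))/2 = (−0.4 + √8176.2)/2 ≈ 45.011 mm ≈ 45.0 mm.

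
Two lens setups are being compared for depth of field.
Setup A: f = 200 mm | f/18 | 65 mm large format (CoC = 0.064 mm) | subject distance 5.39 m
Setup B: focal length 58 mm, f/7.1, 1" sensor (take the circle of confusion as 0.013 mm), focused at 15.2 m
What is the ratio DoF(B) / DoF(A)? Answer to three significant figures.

9.26

Setup A: H = 200²/(18×0.064) + 200 ≈ 34922.2 mm; DoF = Df − Dn = 6337.2 − 4689.1 ≈ 1648.1 mm.
Setup B: H = 58²/(7.1×0.013) + 58 ≈ 36504.4 mm; DoF = Df − Dn = 26003 − 10739 ≈ 15264 mm.
Ratio = 15264 / 1648.1 ≈ 9.26.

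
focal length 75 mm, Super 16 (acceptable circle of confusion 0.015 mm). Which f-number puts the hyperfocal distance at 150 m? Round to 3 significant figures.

Rearrange H = f²/(N·c) + f for N: N = f² / ((H − f)·c).
N = 75² / ((150000 − 75) × 0.015) = 5625 / 2249 ≈ 2.50.

f/2.50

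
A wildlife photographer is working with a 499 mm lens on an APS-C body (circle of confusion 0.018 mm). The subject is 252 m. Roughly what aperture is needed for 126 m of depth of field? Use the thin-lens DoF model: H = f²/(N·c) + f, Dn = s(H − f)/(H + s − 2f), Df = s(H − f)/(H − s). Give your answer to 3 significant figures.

Write h = H − f = f²/(N·c). The thin-lens limits are Dn = s·h/(h + (s−f)) and Df = s·h/(h − (s−f)), so DoF = Df − Dn = 2·s·(s−f)·h / (h² − (s−f)²).
That is a quadratic in h: DoF·h² − 2·s·(s−f)·h − DoF·(s−f)² = 0 ⇒ h = (s−f)·(s + √(s² + DoF²)) / DoF = 251501 × (252000 + √(252000² + 126000²)) / 126000 = 251501 × (252000 + 281745) / 126000 ≈ 1065375 mm.
Then N = f²/(c·h) = 499² / (0.018 × 1065375) = 249001 / 19177 ≈ 13.

f/13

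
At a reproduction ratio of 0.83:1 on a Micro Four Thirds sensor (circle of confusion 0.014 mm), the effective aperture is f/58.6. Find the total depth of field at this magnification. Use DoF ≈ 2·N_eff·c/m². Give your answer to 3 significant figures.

2.38 mm

At magnification m, DoF ≈ 2·N_eff·c/m² = 2 × 58.6 × 0.014 / 0.83² = 1.641 / 0.6889 ≈ 2.38 mm.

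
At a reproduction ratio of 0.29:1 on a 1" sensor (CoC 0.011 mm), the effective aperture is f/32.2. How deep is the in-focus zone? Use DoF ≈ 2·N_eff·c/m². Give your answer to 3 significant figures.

8.42 mm

At magnification m, DoF ≈ 2·N_eff·c/m² = 2 × 32.2 × 0.011 / 0.29² = 0.7084 / 0.0841 ≈ 8.42 mm.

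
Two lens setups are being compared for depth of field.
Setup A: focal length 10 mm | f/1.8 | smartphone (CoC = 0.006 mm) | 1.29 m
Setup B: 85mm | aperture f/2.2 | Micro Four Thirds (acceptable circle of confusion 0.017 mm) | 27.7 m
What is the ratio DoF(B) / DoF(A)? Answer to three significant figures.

22.2

Setup A: H = 10²/(1.8×0.006) + 10 ≈ 9269.3 mm; DoF = Df − Dn = 1496.94 − 1133.33 ≈ 363.61 mm.
Setup B: H = 85²/(2.2×0.017) + 85 ≈ 193266.8 mm; DoF = Df − Dn = 32320.1 − 24235.6 ≈ 8084.5 mm.
Ratio = 8084.5 / 363.61 ≈ 22.2.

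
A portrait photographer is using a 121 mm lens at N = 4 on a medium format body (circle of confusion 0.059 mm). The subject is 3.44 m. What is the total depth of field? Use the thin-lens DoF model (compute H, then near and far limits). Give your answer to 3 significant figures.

369 mm

Hyperfocal distance H = f²/(N·c) + f = 121²/(4 × 0.059) + 121 = 14641/0.236 + 121 ≈ 62159.1 mm ≈ 62.16 m.
Near limit Dn = s·(H − f)/(H + s − 2f) = 3440 × (62159.1 − 121) / (62159.1 + 3440 − 2 × 121) = 3440 × 62038.1 / 65357.1 ≈ 3265.31 mm.
Far limit Df = s·(H − f)/(H − s) = 3440 × (62159.1 − 121) / (62159.1 − 3440) = 3440 × 62038.1 / 58719.1 ≈ 3634.44 mm.
Depth of field = Df − Dn = 3634.44 − 3265.31 ≈ 369.13 mm.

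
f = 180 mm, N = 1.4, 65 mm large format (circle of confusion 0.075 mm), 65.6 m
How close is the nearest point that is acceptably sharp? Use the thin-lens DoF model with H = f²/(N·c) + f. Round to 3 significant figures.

54.1 m

Hyperfocal distance H = f²/(N·c) + f = 180²/(1.4 × 0.075) + 180 = 32400/0.105 + 180 ≈ 308751.4 mm ≈ 308.8 m.
Near limit Dn = s·(H − f)/(H + s − 2f) = 65600 × (308751.4 − 180) / (308751.4 + 65600 − 2 × 180) = 65600 × 308571.4 / 373991.4 ≈ 54125 mm ≈ 54.1 m.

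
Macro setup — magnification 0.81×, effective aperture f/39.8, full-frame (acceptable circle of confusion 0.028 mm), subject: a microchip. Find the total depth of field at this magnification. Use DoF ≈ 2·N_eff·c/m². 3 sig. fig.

At magnification m, DoF ≈ 2·N_eff·c/m² = 2 × 39.8 × 0.028 / 0.81² = 2.229 / 0.6561 ≈ 3.4 mm.

3.40 mm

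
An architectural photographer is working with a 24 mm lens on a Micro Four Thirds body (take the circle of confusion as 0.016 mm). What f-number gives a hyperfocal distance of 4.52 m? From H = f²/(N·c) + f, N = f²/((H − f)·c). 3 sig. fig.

f/8.01

Rearrange H = f²/(N·c) + f for N: N = f² / ((H − f)·c).
N = 24² / ((4520 − 24) × 0.016) = 576 / 71.94 ≈ 8.01.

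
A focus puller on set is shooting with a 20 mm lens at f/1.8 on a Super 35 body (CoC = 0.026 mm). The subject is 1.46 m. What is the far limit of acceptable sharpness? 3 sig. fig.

1.76 m

Hyperfocal distance H = f²/(N·c) + f = 20²/(1.8 × 0.026) + 20 = 400/0.0468 + 20 ≈ 8567.0 mm ≈ 8.567 m.
Far limit Df = s·(H − f)/(H − s) = 1460 × (8567.0 − 20) / (8567.0 − 1460) = 1460 × 8547.0 / 7107.0 ≈ 1755.8 mm ≈ 1.76 m.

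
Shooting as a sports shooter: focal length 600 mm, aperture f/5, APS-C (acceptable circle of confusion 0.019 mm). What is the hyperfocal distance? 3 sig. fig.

Hyperfocal distance H = f²/(N·c) + f = 600²/(5 × 0.019) + 600 = 360000/0.095 + 600 ≈ 3790073.7 mm ≈ 3790 m.

3790 m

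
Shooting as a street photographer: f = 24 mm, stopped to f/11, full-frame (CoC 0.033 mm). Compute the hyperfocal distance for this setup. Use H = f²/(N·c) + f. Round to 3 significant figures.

1.61 m

Hyperfocal distance H = f²/(N·c) + f = 24²/(11 × 0.033) + 24 = 576/0.363 + 24 ≈ 1610.8 mm ≈ 1.61 m.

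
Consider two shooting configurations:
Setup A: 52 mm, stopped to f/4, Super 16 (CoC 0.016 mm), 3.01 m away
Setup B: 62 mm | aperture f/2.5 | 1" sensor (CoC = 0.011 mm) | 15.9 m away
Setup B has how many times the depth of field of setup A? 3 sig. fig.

Setup A: H = 52²/(4×0.016) + 52 ≈ 42302.0 mm; DoF = Df − Dn = 3236.60 − 2813.05 ≈ 423.55 mm.
Setup B: H = 62²/(2.5×0.011) + 62 ≈ 139843.8 mm; DoF = Df − Dn = 17931.8 − 14281.8 ≈ 3650.0 mm.
Ratio = 3650.0 / 423.55 ≈ 8.62.

8.62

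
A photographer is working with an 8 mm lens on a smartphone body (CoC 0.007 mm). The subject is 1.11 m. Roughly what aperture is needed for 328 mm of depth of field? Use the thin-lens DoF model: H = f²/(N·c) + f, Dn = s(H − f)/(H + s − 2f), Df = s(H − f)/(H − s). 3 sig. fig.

f/1.20

Write h = H − f = f²/(N·c). The thin-lens limits are Dn = s·h/(h + (s−f)) and Df = s·h/(h − (s−f)), so DoF = Df − Dn = 2·s·(s−f)·h / (h² − (s−f)²).
That is a quadratic in h: DoF·h² − 2·s·(s−f)·h − DoF·(s−f)² = 0 ⇒ h = (s−f)·(s + √(s² + DoF²)) / DoF = 1102 × (1110 + √(1110² + 328²)) / 328 = 1102 × (1110 + 1157.45) / 328 ≈ 7618.1 mm.
Then N = f²/(c·h) = 8² / (0.007 × 7618.1) = 64 / 53.326 ≈ 1.20.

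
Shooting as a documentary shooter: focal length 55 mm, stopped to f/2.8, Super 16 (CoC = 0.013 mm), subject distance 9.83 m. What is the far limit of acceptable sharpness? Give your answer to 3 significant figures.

Hyperfocal distance H = f²/(N·c) + f = 55²/(2.8 × 0.013) + 55 = 3025/0.0364 + 55 ≈ 83159.4 mm ≈ 83.16 m.
Far limit Df = s·(H − f)/(H − s) = 9830 × (83159.4 − 55) / (83159.4 − 9830) = 9830 × 83104.4 / 73329.4 ≈ 11140 mm ≈ 11.1 m.

11.1 m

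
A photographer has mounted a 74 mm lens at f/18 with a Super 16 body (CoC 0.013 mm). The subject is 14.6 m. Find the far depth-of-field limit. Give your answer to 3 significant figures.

38.5 m

Hyperfocal distance H = f²/(N·c) + f = 74²/(18 × 0.013) + 74 = 5476/0.234 + 74 ≈ 23475.7 mm ≈ 23.48 m.
Far limit Df = s·(H − f)/(H − s) = 14600 × (23475.7 − 74) / (23475.7 − 14600) = 14600 × 23401.7 / 8875.7 ≈ 38494 mm ≈ 38.5 m.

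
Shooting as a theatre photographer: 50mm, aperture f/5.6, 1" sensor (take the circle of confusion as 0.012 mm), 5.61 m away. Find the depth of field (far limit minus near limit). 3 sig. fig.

Hyperfocal distance H = f²/(N·c) + f = 50²/(5.6 × 0.012) + 50 = 2500/0.0672 + 50 ≈ 37252.4 mm ≈ 37.25 m.
Near limit Dn = s·(H − f)/(H + s − 2f) = 5610 × (37252.4 − 50) / (37252.4 + 5610 − 2 × 50) = 5610 × 37202.4 / 42762.4 ≈ 4880.6 mm.
Far limit Df = s·(H − f)/(H − s) = 5610 × (37252.4 − 50) / (37252.4 − 5610) = 5610 × 37202.4 / 31642.4 ≈ 6595.8 mm.
Depth of field = Df − Dn = 6595.8 − 4880.6 ≈ 1715.2 mm ≈ 1.72 m.

1.72 m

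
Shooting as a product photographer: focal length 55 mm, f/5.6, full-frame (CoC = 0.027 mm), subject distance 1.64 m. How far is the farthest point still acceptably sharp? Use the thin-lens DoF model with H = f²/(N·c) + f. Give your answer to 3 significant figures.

Hyperfocal distance H = f²/(N·c) + f = 55²/(5.6 × 0.027) + 55 = 3025/0.1512 + 55 ≈ 20061.6 mm ≈ 20.06 m.
Far limit Df = s·(H − f)/(H − s) = 1640 × (20061.6 − 55) / (20061.6 − 1640) = 1640 × 20006.6 / 18421.6 ≈ 1781.1 mm ≈ 1.78 m.

1.78 m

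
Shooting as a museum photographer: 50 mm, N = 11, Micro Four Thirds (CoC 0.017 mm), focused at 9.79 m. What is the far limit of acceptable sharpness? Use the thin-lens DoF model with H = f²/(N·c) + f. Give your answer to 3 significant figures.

Hyperfocal distance H = f²/(N·c) + f = 50²/(11 × 0.017) + 50 = 2500/0.187 + 50 ≈ 13419.0 mm ≈ 13.42 m.
Far limit Df = s·(H − f)/(H − s) = 9790 × (13419.0 − 50) / (13419.0 − 9790) = 9790 × 13369.0 / 3629.0 ≈ 36066 mm ≈ 36.1 m.

36.1 m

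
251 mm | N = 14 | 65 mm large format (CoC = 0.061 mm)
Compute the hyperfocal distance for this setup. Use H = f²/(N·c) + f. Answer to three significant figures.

74.0 m

Hyperfocal distance H = f²/(N·c) + f = 251²/(14 × 0.061) + 251 = 63001/0.854 + 251 ≈ 74022.7 mm ≈ 74.0 m.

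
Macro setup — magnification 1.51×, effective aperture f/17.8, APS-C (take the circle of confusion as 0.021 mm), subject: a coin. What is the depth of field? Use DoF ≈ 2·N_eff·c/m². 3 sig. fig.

0.328 mm

At magnification m, DoF ≈ 2·N_eff·c/m² = 2 × 17.8 × 0.021 / 1.51² = 0.7476 / 2.28 ≈ 0.328 mm.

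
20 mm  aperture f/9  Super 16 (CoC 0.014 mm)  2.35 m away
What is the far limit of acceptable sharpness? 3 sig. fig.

8.83 m

Hyperfocal distance H = f²/(N·c) + f = 20²/(9 × 0.014) + 20 = 400/0.126 + 20 ≈ 3194.6 mm ≈ 3.195 m.
Far limit Df = s·(H − f)/(H − s) = 2350 × (3194.6 − 20) / (3194.6 − 2350) = 2350 × 3174.6 / 844.6 ≈ 8832.9 mm ≈ 8.83 m.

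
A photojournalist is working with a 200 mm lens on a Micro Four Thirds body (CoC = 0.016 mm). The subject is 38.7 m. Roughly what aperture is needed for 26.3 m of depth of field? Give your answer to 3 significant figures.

f/20

Write h = H − f = f²/(N·c). The thin-lens limits are Dn = s·h/(h + (s−f)) and Df = s·h/(h − (s−f)), so DoF = Df − Dn = 2·s·(s−f)·h / (h² − (s−f)²).
That is a quadratic in h: DoF·h² − 2·s·(s−f)·h − DoF·(s−f)² = 0 ⇒ h = (s−f)·(s + √(s² + DoF²)) / DoF = 38500 × (38700 + √(38700² + 26300²)) / 26300 = 38500 × (38700 + 46790.8) / 26300 ≈ 125148 mm.
Then N = f²/(c·h) = 200² / (0.016 × 125148) = 40000 / 2002.4 ≈ 20.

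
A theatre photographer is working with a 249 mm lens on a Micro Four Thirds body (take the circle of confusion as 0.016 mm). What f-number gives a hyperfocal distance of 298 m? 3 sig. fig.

Rearrange H = f²/(N·c) + f for N: N = f² / ((H − f)·c).
N = 249² / ((298000 − 249) × 0.016) = 62001 / 4764 ≈ 13.

f/13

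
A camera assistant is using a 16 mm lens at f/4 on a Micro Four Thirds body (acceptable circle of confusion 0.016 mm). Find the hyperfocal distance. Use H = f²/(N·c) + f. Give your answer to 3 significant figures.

Hyperfocal distance H = f²/(N·c) + f = 16²/(4 × 0.016) + 16 = 256/0.064 + 16 ≈ 4016.0 mm ≈ 4.02 m.

4.02 m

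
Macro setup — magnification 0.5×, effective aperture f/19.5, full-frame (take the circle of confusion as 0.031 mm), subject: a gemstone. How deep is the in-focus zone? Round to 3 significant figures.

4.84 mm

At magnification m, DoF ≈ 2·N_eff·c/m² = 2 × 19.5 × 0.031 / 0.5² = 1.209 / 0.25 ≈ 4.84 mm.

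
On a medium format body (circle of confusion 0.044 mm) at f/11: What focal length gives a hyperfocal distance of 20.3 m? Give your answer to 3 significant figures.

From H = f²/(N·c) + f, with f ≪ H: f ≈ √(H·N·c) = √(20300 × 11 × 0.044) = √9825.2 ≈ 99.12 mm.
Exact: f² + N·c·f − N·c·H = 0 ⇒ f = (−N·c + √((N·c)² + 4·N·c·H))/2 = (−0.484 + √39301)/2 ≈ 98.880 mm ≈ 98.9 mm.

98.9 mm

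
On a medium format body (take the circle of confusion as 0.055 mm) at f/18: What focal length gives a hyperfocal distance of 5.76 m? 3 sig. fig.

From H = f²/(N·c) + f, with f ≪ H: f ≈ √(H·N·c) = √(5760 × 18 × 0.055) = √5702.4 ≈ 75.51 mm.
Exact: f² + N·c·f − N·c·H = 0 ⇒ f = (−N·c + √((N·c)² + 4·N·c·H))/2 = (−0.99 + √22811)/2 ≈ 75.021 mm ≈ 75.0 mm.

75.0 mm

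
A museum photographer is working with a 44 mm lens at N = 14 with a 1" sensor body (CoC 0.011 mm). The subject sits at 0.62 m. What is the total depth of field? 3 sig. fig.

Hyperfocal distance H = f²/(N·c) + f = 44²/(14 × 0.011) + 44 = 1936/0.154 + 44 ≈ 12615.4 mm ≈ 12.62 m.
Near limit Dn = s·(H − f)/(H + s − 2f) = 620 × (12615.4 − 44) / (12615.4 + 620 − 2 × 44) = 620 × 12571.4 / 13147.4 ≈ 592.837 mm.
Far limit Df = s·(H − f)/(H − s) = 620 × (12615.4 − 44) / (12615.4 − 620) = 620 × 12571.4 / 11995.4 ≈ 649.771 mm.
Depth of field = Df − Dn = 649.771 − 592.837 ≈ 56.934 mm.

56.9 mm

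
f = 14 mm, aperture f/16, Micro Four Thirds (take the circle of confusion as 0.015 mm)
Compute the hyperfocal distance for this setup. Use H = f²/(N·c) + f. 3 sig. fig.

Hyperfocal distance H = f²/(N·c) + f = 14²/(16 × 0.015) + 14 = 196/0.24 + 14 ≈ 830.7 mm ≈ 0.831 m.

0.831 m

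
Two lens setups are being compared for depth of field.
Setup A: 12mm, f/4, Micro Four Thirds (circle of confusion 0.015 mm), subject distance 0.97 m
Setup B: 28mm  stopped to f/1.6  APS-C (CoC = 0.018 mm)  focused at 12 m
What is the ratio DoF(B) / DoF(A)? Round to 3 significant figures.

Setup A: H = 12²/(4×0.015) + 12 ≈ 2412.0 mm; DoF = Df − Dn = 1614.42 − 693.27 ≈ 921.15 mm.
Setup B: H = 28²/(1.6×0.018) + 28 ≈ 27250.2 mm; DoF = Df − Dn = 21420 − 8335 ≈ 13085 mm.
Ratio = 13085 / 921.15 ≈ 14.2.

14.2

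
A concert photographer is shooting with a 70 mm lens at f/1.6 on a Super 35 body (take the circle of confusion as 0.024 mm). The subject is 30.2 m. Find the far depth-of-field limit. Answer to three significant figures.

39.5 m

Hyperfocal distance H = f²/(N·c) + f = 70²/(1.6 × 0.024) + 70 = 4900/0.0384 + 70 ≈ 127674.2 mm ≈ 127.7 m.
Far limit Df = s·(H − f)/(H − s) = 30200 × (127674.2 − 70) / (127674.2 − 30200) = 30200 × 127604.2 / 97474.2 ≈ 39535 mm ≈ 39.5 m.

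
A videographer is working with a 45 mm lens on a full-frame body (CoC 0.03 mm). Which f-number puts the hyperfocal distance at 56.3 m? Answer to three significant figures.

f/1.20

Rearrange H = f²/(N·c) + f for N: N = f² / ((H − f)·c).
N = 45² / ((56300 − 45) × 0.03) = 2025 / 1688 ≈ 1.20.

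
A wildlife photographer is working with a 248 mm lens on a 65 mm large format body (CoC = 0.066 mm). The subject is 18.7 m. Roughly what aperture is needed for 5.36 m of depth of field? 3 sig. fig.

f/7.09

Write h = H − f = f²/(N·c). The thin-lens limits are Dn = s·h/(h + (s−f)) and Df = s·h/(h − (s−f)), so DoF = Df − Dn = 2·s·(s−f)·h / (h² − (s−f)²).
That is a quadratic in h: DoF·h² − 2·s·(s−f)·h − DoF·(s−f)² = 0 ⇒ h = (s−f)·(s + √(s² + DoF²)) / DoF = 18452 × (18700 + √(18700² + 5360²)) / 5360 = 18452 × (18700 + 19453.0) / 5360 ≈ 131343 mm.
Then N = f²/(c·h) = 248² / (0.066 × 131343) = 61504 / 8668.6 ≈ 7.09.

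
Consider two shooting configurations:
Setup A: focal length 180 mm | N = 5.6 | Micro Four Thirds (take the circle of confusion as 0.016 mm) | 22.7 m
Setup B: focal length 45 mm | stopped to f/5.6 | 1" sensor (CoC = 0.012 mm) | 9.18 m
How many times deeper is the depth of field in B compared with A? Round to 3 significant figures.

Setup A: H = 180²/(5.6×0.016) + 180 ≈ 361787.1 mm; DoF = Df − Dn = 24207.6 − 21369.2 ≈ 2838.4 mm.
Setup B: H = 45²/(5.6×0.012) + 45 ≈ 30178.9 mm; DoF = Df − Dn = 13173.5 − 7044.5 ≈ 6129.0 mm.
Ratio = 6129.0 / 2838.4 ≈ 2.16.

2.16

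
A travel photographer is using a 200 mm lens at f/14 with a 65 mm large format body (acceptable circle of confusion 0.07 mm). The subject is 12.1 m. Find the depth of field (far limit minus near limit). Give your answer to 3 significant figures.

Hyperfocal distance H = f²/(N·c) + f = 200²/(14 × 0.07) + 200 = 40000/0.98 + 200 ≈ 41016.3 mm ≈ 41.02 m.
Near limit Dn = s·(H − f)/(H + s − 2f) = 12100 × (41016.3 − 200) / (41016.3 + 12100 − 2 × 200) = 12100 × 40816.3 / 52716.3 ≈ 9368.6 mm.
Far limit Df = s·(H − f)/(H − s) = 12100 × (41016.3 − 200) / (41016.3 − 12100) = 12100 × 40816.3 / 28916.3 ≈ 17079.5 mm.
Depth of field = Df − Dn = 17079.5 − 9368.6 ≈ 7710.9 mm ≈ 7.71 m.

7.71 m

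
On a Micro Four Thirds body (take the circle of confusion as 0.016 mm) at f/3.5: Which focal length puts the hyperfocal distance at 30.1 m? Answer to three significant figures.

From H = f²/(N·c) + f, with f ≪ H: f ≈ √(H·N·c) = √(30100 × 3.5 × 0.016) = √1685.6 ≈ 41.06 mm.
Exact: f² + N·c·f − N·c·H = 0 ⇒ f = (−N·c + √((N·c)² + 4·N·c·H))/2 = (−0.056 + √6742.4)/2 ≈ 41.028 mm ≈ 41.0 mm.

41.0 mm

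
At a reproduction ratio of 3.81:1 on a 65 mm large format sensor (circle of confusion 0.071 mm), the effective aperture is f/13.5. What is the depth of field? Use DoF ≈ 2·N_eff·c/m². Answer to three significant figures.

At magnification m, DoF ≈ 2·N_eff·c/m² = 2 × 13.5 × 0.071 / 3.81² = 1.917 / 14.52 ≈ 0.132 mm.

0.132 mm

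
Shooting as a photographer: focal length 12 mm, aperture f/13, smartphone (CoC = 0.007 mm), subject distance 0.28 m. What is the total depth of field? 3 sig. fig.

97.6 mm

Hyperfocal distance H = f²/(N·c) + f = 12²/(13 × 0.007) + 12 = 144/0.091 + 12 ≈ 1594.4 mm ≈ 1.594 m.
Near limit Dn = s·(H − f)/(H + s − 2f) = 280 × (1594.4 − 12) / (1594.4 + 280 − 2 × 12) = 280 × 1582.4 / 1850.4 ≈ 239.447 mm.
Far limit Df = s·(H − f)/(H − s) = 280 × (1594.4 − 12) / (1594.4 − 280) = 280 × 1582.4 / 1314.4 ≈ 337.090 mm.
Depth of field = Df − Dn = 337.090 − 239.447 ≈ 97.643 mm.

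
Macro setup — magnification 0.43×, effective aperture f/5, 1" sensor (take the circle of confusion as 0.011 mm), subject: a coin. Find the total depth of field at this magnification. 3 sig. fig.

At magnification m, DoF ≈ 2·N_eff·c/m² = 2 × 5 × 0.011 / 0.43² = 0.11 / 0.1849 ≈ 0.595 mm.

0.595 mm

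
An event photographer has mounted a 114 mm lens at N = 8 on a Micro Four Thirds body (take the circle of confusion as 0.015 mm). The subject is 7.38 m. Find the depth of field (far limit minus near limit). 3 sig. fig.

Hyperfocal distance H = f²/(N·c) + f = 114²/(8 × 0.015) + 114 = 12996/0.12 + 114 ≈ 108414.0 mm ≈ 108.4 m.
Near limit Dn = s·(H − f)/(H + s − 2f) = 7380 × (108414.0 − 114) / (108414.0 + 7380 − 2 × 114) = 7380 × 108300.0 / 115566.0 ≈ 6916.00 mm.
Far limit Df = s·(H − f)/(H − s) = 7380 × (108414.0 − 114) / (108414.0 − 7380) = 7380 × 108300.0 / 101034.0 ≈ 7910.74 mm.
Depth of field = Df − Dn = 7910.74 − 6916.00 ≈ 994.74 mm ≈ 0.995 m.

0.995 m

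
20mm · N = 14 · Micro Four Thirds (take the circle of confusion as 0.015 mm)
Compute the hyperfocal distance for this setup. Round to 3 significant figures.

1.92 m

Hyperfocal distance H = f²/(N·c) + f = 20²/(14 × 0.015) + 20 = 400/0.21 + 20 ≈ 1924.8 mm ≈ 1.92 m.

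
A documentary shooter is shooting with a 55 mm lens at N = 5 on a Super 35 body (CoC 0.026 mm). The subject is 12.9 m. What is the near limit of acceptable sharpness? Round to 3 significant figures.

Hyperfocal distance H = f²/(N·c) + f = 55²/(5 × 0.026) + 55 = 3025/0.13 + 55 ≈ 23324.2 mm ≈ 23.32 m.
Near limit Dn = s·(H − f)/(H + s − 2f) = 12900 × (23324.2 − 55) / (23324.2 + 12900 − 2 × 55) = 12900 × 23269.2 / 36114.2 ≈ 8311.8 mm ≈ 8.31 m.

8.31 m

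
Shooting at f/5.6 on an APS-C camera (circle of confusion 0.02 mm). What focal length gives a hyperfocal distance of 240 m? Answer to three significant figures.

164 mm

From H = f²/(N·c) + f, with f ≪ H: f ≈ √(H·N·c) = √(240000 × 5.6 × 0.02) = √26880 ≈ 164.0 mm.
The +f correction barely moves this — solving exactly, f² + N·c·f − N·c·H = 0 ⇒ f = (−N·c + √((N·c)² + 4·N·c·H))/2 = (−0.112 + √107520)/2 ≈ 163.90 mm, so f ≈ 164 mm.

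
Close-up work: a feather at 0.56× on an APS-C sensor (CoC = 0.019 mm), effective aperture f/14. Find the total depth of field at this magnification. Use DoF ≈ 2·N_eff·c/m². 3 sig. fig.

1.70 mm

At magnification m, DoF ≈ 2·N_eff·c/m² = 2 × 14 × 0.019 / 0.56² = 0.532 / 0.3136 ≈ 1.7 mm.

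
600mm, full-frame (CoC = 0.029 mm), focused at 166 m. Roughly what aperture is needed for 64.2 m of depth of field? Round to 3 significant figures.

Write h = H − f = f²/(N·c). The thin-lens limits are Dn = s·h/(h + (s−f)) and Df = s·h/(h − (s−f)), so DoF = Df − Dn = 2·s·(s−f)·h / (h² − (s−f)²).
That is a quadratic in h: DoF·h² − 2·s·(s−f)·h − DoF·(s−f)² = 0 ⇒ h = (s−f)·(s + √(s² + DoF²)) / DoF = 165400 × (166000 + √(166000² + 64200²)) / 64200 = 165400 × (166000 + 177982) / 64200 ≈ 886209 mm.
Then N = f²/(c·h) = 600² / (0.029 × 886209) = 360000 / 25700 ≈ 14.

f/14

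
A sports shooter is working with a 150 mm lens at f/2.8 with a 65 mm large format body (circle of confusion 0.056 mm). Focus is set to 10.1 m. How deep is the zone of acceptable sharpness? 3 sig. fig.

Hyperfocal distance H = f²/(N·c) + f = 150²/(2.8 × 0.056) + 150 = 22500/0.1568 + 150 ≈ 143644.9 mm ≈ 143.6 m.
Near limit Dn = s·(H − f)/(H + s − 2f) = 10100 × (143644.9 − 150) / (143644.9 + 10100 − 2 × 150) = 10100 × 143494.9 / 153444.9 ≈ 9445.1 mm.
Far limit Df = s·(H − f)/(H − s) = 10100 × (143644.9 − 150) / (143644.9 − 10100) = 10100 × 143494.9 / 133544.9 ≈ 10852.5 mm.
Depth of field = Df − Dn = 10852.5 − 9445.1 ≈ 1407.4 mm ≈ 1.41 m.

1.41 m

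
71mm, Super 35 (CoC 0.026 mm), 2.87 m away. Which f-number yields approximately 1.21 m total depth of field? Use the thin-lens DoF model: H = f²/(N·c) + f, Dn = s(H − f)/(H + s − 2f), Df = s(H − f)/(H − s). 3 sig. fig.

f/14

Write h = H − f = f²/(N·c). The thin-lens limits are Dn = s·h/(h + (s−f)) and Df = s·h/(h − (s−f)), so DoF = Df − Dn = 2·s·(s−f)·h / (h² − (s−f)²).
That is a quadratic in h: DoF·h² − 2·s·(s−f)·h − DoF·(s−f)² = 0 ⇒ h = (s−f)·(s + √(s² + DoF²)) / DoF = 2799 × (2870 + √(2870² + 1210²)) / 1210 = 2799 × (2870 + 3114.64) / 1210 ≈ 13844 mm.
Then N = f²/(c·h) = 71² / (0.026 × 13844) = 5041 / 359.94 ≈ 14.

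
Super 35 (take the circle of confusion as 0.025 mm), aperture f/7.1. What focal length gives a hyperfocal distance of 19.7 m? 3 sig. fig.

From H = f²/(N·c) + f, with f ≪ H: f ≈ √(H·N·c) = √(19700 × 7.1 × 0.025) = √3496.8 ≈ 59.13 mm.
Exact: f² + N·c·f − N·c·H = 0 ⇒ f = (−N·c + √((N·c)² + 4·N·c·H))/2 = (−0.1775 + √13987)/2 ≈ 59.045 mm ≈ 59.0 mm.

59.0 mm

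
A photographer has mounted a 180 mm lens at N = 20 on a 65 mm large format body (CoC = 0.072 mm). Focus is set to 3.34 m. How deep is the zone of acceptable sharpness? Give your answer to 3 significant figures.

Hyperfocal distance H = f²/(N·c) + f = 180²/(20 × 0.072) + 180 = 32400/1.44 + 180 ≈ 22680.0 mm ≈ 22.68 m.
Near limit Dn = s·(H − f)/(H + s − 2f) = 3340 × (22680.0 − 180) / (22680.0 + 3340 − 2 × 180) = 3340 × 22500.0 / 25660.0 ≈ 2928.68 mm.
Far limit Df = s·(H − f)/(H − s) = 3340 × (22680.0 − 180) / (22680.0 − 3340) = 3340 × 22500.0 / 19340.0 ≈ 3885.73 mm.
Depth of field = Df − Dn = 3885.73 − 2928.68 ≈ 957.05 mm ≈ 0.957 m.

0.957 m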